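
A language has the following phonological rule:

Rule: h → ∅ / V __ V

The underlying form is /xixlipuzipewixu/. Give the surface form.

xixlipuzipewixu

No segment of /xixlipuzipewixu/ meets the structural description of the rule, so the form surfaces unchanged.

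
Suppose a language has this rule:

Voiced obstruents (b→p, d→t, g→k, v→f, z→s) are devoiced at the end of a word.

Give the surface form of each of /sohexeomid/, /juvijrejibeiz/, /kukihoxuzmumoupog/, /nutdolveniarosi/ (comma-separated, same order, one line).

sohexeomit, juvijrejibeis, kukihoxuzmumoupok, nutdolveniarosi

/sohexeomid/: /d/ is a voiced obstruent in word-final position, so it devoices to [t]. → [sohexeomit].
/juvijrejibeiz/: /z/ is a voiced obstruent in word-final position, so it devoices to [s]. → [juvijrejibeis].
/kukihoxuzmumoupog/: /g/ is a voiced obstruent in word-final position, so it devoices to [k]. → [kukihoxuzmumoupok].
/nutdolveniarosi/: the rule's environment is not met; surfaces unchanged as [nutdolveniarosi].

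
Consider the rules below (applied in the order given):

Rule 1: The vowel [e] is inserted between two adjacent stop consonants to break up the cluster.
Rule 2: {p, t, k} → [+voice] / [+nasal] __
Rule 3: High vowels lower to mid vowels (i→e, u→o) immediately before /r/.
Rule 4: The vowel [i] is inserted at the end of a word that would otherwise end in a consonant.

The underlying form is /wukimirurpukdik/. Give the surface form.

Rule 1 (stop-cluster e-epenthesis): /k/ and /d/ form a stop–stop cluster, so [e] is inserted between them. /wukimirurpukdik/ → wukimirurpukedik.
Rule 2 (post-nasal voicing): no segment meets the environment; /wukimirurpukedik/ is unchanged.
Rule 3 (pre-rhotic lowering): /i/ is a high vowel immediately before /r/, so it lowers to [e]. /u/ is a high vowel immediately before /r/, so it lowers to [o]. /wukimirurpukedik/ → wukimerorpukedik.
Rule 4 (final i-epenthesis): the form ends in the consonant /k/, so [i] is inserted word-finally. /wukimerorpukedik/ → wukimerorpukediki.

wukimerorpukediki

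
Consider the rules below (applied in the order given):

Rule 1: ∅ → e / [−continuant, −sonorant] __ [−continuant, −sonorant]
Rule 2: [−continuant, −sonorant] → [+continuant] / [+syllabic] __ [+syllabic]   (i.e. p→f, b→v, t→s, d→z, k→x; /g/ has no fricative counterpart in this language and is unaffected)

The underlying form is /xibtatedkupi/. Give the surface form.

Rule 1 (stop-cluster e-epenthesis): /b/ and /t/ form a stop–stop cluster, so [e] is inserted between them. /d/ and /k/ form a stop–stop cluster, so [e] is inserted between them. /xibtatedkupi/ → xibetatedekupi.
Rule 2 (intervocalic spirantization): /b/ is a stop between vowels /i/ and /e/, so it spirantizes to the fricative [v]. /t/ is a stop between vowels /e/ and /a/, so it spirantizes to the fricative [s]. /t/ is a stop between vowels /a/ and /e/, so it spirantizes to the fricative [s]. /d/ is a stop between vowels /e/ and /e/, so it spirantizes to the fricative [z]. /k/ is a stop between vowels /e/ and /u/, so it spirantizes to the fricative [x]. /p/ is a stop between vowels /u/ and /i/, so it spirantizes to the fricative [f]. /xibetatedekupi/ → xivesasezexufi.

xivesasezexufi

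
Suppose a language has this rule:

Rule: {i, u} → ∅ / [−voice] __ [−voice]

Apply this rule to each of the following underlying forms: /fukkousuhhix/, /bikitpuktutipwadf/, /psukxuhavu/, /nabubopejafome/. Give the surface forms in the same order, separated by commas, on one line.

fkkoushhx, biktpkttpwadf, pskxhavu, nabubopejafome

/fukkousuhhix/: /u/ is a high vowel flanked by voiceless consonants /f/ and /k/, so it deletes. /u/ is a high vowel flanked by voiceless consonants /s/ and /h/, so it deletes. /i/ is a high vowel flanked by voiceless consonants /h/ and /x/, so it deletes. → [fkkoushhx].
/bikitpuktutipwadf/: /i/ is a high vowel flanked by voiceless consonants /k/ and /t/, so it deletes. /u/ is a high vowel flanked by voiceless consonants /p/ and /k/, so it deletes. /u/ is a high vowel flanked by voiceless consonants /t/ and /t/, so it deletes. /i/ is a high vowel flanked by voiceless consonants /t/ and /p/, so it deletes. → [biktpkttpwadf].
/psukxuhavu/: /u/ is a high vowel flanked by voiceless consonants /s/ and /k/, so it deletes. /u/ is a high vowel flanked by voiceless consonants /x/ and /h/, so it deletes. → [pskxhavu].
/nabubopejafome/: the rule's environment is not met; surfaces unchanged as [nabubopejafome].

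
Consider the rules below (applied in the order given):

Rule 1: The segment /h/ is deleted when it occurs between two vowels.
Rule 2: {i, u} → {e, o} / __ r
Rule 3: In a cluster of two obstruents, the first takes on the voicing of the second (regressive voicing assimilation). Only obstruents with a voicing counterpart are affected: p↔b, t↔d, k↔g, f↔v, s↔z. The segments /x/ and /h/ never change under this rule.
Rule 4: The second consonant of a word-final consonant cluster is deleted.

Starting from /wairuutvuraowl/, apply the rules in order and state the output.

waeruudvoraow

Rule 1 (intervocalic h-deletion): no segment meets the environment; /wairuutvuraowl/ is unchanged.
Rule 2 (pre-rhotic lowering): /i/ is a high vowel immediately before /r/, so it lowers to [e]. /u/ is a high vowel immediately before /r/, so it lowers to [o]. /wairuutvuraowl/ → waeruutvoraowl.
Rule 3 (regressive voicing assimilation): /t/ precedes the voiced obstruent /v/, so it voices to [d] by assimilation. /waeruutvoraowl/ → waeruudvoraowl.
Rule 4 (final cluster simplification): /l/ is the second consonant of a word-final cluster /wl/, so it deletes. /waeruudvoraowl/ → waeruudvoraow.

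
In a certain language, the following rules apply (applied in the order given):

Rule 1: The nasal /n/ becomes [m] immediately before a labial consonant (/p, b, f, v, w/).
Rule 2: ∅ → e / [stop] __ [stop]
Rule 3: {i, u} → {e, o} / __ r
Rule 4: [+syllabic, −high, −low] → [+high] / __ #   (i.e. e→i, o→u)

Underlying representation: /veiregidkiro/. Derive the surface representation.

Rule 1 (nasal place assimilation): no segment meets the environment; /veiregidkiro/ is unchanged.
Rule 2 (stop-cluster e-epenthesis): /d/ and /k/ form a stop–stop cluster, so [e] is inserted between them. /veiregidkiro/ → veiregidekiro.
Rule 3 (pre-rhotic lowering): /i/ is a high vowel immediately before /r/, so it lowers to [e]. /i/ is a high vowel immediately before /r/, so it lowers to [e]. /veiregidekiro/ → veeregidekero.
Rule 4 (final vowel raising): /o/ is a mid vowel in word-final position, so it raises to [u]. /veeregidekero/ → veeregidekeru.

veeregidekeru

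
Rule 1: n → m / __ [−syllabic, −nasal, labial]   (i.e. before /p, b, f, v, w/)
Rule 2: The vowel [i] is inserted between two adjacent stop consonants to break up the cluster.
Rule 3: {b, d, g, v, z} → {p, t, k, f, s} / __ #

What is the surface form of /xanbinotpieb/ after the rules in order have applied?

xambinotipiep

Rule 1 (nasal place assimilation): /n/ precedes the labial consonant /b/, so it assimilates in place to [m]. /xanbinotpieb/ → xambinotpieb.
Rule 2 (stop-cluster i-epenthesis): /t/ and /p/ form a stop–stop cluster, so [i] is inserted between them. /xambinotpieb/ → xambinotipieb.
Rule 3 (final devoicing): /b/ is a voiced obstruent in word-final position, so it devoices to [p]. /xambinotipieb/ → xambinotipiep.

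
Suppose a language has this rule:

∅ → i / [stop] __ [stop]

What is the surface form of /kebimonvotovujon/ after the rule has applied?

No segment of /kebimonvotovujon/ meets the structural description of the rule, so the form surfaces unchanged.

kebimonvotovujon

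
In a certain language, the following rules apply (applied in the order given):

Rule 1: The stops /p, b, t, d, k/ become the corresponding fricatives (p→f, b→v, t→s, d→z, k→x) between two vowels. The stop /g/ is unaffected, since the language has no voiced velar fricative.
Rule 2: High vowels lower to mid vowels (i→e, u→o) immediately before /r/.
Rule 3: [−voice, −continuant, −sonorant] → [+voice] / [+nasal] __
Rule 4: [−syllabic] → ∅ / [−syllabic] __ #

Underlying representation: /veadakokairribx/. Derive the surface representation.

Rule 1 (intervocalic spirantization): /d/ is a stop between vowels /a/ and /a/, so it spirantizes to the fricative [z]. /k/ is a stop between vowels /a/ and /o/, so it spirantizes to the fricative [x]. /k/ is a stop between vowels /o/ and /a/, so it spirantizes to the fricative [x]. /veadakokairribx/ → veazaxoxairribx.
Rule 2 (pre-rhotic lowering): /i/ is a high vowel immediately before /r/, so it lowers to [e]. /veazaxoxairribx/ → veazaxoxaerribx.
Rule 3 (post-nasal voicing): no segment meets the environment; /veazaxoxaerribx/ is unchanged.
Rule 4 (final cluster simplification): /x/ is the second consonant of a word-final cluster /bx/, so it deletes. /veazaxoxaerribx/ → veazaxoxaerrib.

veazaxoxaerrib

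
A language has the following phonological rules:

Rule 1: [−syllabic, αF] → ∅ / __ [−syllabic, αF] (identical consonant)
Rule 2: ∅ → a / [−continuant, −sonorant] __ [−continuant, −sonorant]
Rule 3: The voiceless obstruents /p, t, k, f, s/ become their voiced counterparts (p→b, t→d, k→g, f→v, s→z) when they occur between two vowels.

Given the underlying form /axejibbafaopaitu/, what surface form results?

axejibavaobaidu

Rule 1 (degemination): /bb/ is a geminate; the first /b/ deletes. /axejibbafaopaitu/ → axejibafaopaitu.
Rule 2 (stop-cluster a-epenthesis): no segment meets the environment; /axejibafaopaitu/ is unchanged.
Rule 3 (intervocalic voicing): /f/ is a voiceless obstruent between vowels /a/ and /a/, so it voices to [v]. /p/ is a voiceless obstruent between vowels /o/ and /a/, so it voices to [b]. /t/ is a voiceless obstruent between vowels /i/ and /u/, so it voices to [d]. /axejibafaopaitu/ → axejibavaobaidu.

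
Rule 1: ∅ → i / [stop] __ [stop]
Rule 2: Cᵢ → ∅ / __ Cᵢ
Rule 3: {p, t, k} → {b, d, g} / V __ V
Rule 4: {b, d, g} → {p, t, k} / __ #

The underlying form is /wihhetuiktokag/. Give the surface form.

Rule 1 (stop-cluster i-epenthesis): /k/ and /t/ form a stop–stop cluster, so [i] is inserted between them. /wihhetuiktokag/ → wihhetuikitokag.
Rule 2 (degemination): /hh/ is a geminate; the first /h/ deletes. /wihhetuikitokag/ → wihetuikitokag.
Rule 3 (intervocalic voicing): /t/ is a voiceless stop between vowels /e/ and /u/, so it voices to [d]. /k/ is a voiceless stop between vowels /i/ and /i/, so it voices to [g]. /t/ is a voiceless stop between vowels /i/ and /o/, so it voices to [d]. /k/ is a voiceless stop between vowels /o/ and /a/, so it voices to [g]. /wihetuikitokag/ → wiheduigidogag.
Rule 4 (final devoicing): /g/ is a voiced stop in word-final position, so it devoices to [k]. /wiheduigidogag/ → wiheduigidogak.

wiheduigidogak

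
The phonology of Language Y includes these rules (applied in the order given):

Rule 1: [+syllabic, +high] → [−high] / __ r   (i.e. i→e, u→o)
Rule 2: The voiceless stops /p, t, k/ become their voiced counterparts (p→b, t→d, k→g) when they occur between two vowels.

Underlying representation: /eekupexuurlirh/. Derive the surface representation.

Rule 1 (pre-rhotic lowering): /u/ is a high vowel immediately before /r/, so it lowers to [o]. /i/ is a high vowel immediately before /r/, so it lowers to [e]. /eekupexuurlirh/ → eekupexuorlerh.
Rule 2 (intervocalic voicing): /k/ is a voiceless stop between vowels /e/ and /u/, so it voices to [g]. /p/ is a voiceless stop between vowels /u/ and /e/, so it voices to [b]. /eekupexuorlerh/ → eegubexuorlerh.

eegubexuorlerh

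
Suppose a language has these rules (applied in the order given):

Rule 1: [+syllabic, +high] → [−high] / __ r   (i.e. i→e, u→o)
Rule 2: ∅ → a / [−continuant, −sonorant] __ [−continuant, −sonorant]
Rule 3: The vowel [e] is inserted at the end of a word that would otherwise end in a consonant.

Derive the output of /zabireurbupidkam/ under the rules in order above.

zabereorbupidakame

Rule 1 (pre-rhotic lowering): /i/ is a high vowel immediately before /r/, so it lowers to [e]. /u/ is a high vowel immediately before /r/, so it lowers to [o]. /zabireurbupidkam/ → zabereorbupidkam.
Rule 2 (stop-cluster a-epenthesis): /d/ and /k/ form a stop–stop cluster, so [a] is inserted between them. /zabereorbupidkam/ → zabereorbupidakam.
Rule 3 (final e-epenthesis): the form ends in the consonant /m/, so [e] is inserted word-finally. /zabereorbupidakam/ → zabereorbupidakame.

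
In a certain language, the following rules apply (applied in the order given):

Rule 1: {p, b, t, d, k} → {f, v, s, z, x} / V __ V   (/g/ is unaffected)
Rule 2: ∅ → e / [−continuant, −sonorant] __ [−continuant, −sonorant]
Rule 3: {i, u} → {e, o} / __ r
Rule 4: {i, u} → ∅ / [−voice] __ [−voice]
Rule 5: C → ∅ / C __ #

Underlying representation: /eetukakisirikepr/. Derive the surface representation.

eesxaxserixep

Rule 1 (intervocalic spirantization): /t/ is a stop between vowels /e/ and /u/, so it spirantizes to the fricative [s]. /k/ is a stop between vowels /u/ and /a/, so it spirantizes to the fricative [x]. /k/ is a stop between vowels /a/ and /i/, so it spirantizes to the fricative [x]. /k/ is a stop between vowels /i/ and /e/, so it spirantizes to the fricative [x]. /eetukakisirikepr/ → eesuxaxisirixepr.
Rule 2 (stop-cluster e-epenthesis): no segment meets the environment; /eesuxaxisirixepr/ is unchanged.
Rule 3 (pre-rhotic lowering): /i/ is a high vowel immediately before /r/, so it lowers to [e]. /eesuxaxisirixepr/ → eesuxaxiserixepr.
Rule 4 (high vowel syncope): /u/ is a high vowel flanked by voiceless consonants /s/ and /x/, so it deletes. /i/ is a high vowel flanked by voiceless consonants /x/ and /s/, so it deletes. /eesuxaxiserixepr/ → eesxaxserixepr.
Rule 5 (final cluster simplification): /r/ is the second consonant of a word-final cluster /pr/, so it deletes. /eesxaxserixepr/ → eesxaxserixep.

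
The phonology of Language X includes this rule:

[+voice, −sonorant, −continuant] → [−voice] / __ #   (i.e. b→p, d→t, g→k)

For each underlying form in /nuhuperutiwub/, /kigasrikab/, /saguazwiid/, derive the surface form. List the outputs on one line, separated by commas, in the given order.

/nuhuperutiwub/: /b/ is a voiced stop in word-final position, so it devoices to [p]. → [nuhuperutiwup].
/kigasrikab/: /b/ is a voiced stop in word-final position, so it devoices to [p]. → [kigasrikap].
/saguazwiid/: /d/ is a voiced stop in word-final position, so it devoices to [t]. → [saguazwiit].

nuhuperutiwup, kigasrikap, saguazwiit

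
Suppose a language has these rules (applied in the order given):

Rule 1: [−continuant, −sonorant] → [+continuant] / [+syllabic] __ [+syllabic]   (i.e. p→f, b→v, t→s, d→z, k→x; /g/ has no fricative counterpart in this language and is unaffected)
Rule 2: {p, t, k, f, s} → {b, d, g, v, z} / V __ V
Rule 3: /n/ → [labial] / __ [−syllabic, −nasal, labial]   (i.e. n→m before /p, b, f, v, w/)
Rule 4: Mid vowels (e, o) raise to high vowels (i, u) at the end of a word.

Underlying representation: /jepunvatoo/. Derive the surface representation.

Rule 1 (intervocalic spirantization): /p/ is a stop between vowels /e/ and /u/, so it spirantizes to the fricative [f]. /t/ is a stop between vowels /a/ and /o/, so it spirantizes to the fricative [s]. /jepunvatoo/ → jefunvasoo.
Rule 2 (intervocalic voicing): /f/ is a voiceless obstruent between vowels /e/ and /u/, so it voices to [v]. /s/ is a voiceless obstruent between vowels /a/ and /o/, so it voices to [z]. /jefunvasoo/ → jevunvazoo.
Rule 3 (nasal place assimilation): /n/ precedes the labial consonant /v/, so it assimilates in place to [m]. /jevunvazoo/ → jevumvazoo.
Rule 4 (final vowel raising): /o/ is a mid vowel in word-final position, so it raises to [u]. /jevumvazoo/ → jevumvazou.

jevumvazou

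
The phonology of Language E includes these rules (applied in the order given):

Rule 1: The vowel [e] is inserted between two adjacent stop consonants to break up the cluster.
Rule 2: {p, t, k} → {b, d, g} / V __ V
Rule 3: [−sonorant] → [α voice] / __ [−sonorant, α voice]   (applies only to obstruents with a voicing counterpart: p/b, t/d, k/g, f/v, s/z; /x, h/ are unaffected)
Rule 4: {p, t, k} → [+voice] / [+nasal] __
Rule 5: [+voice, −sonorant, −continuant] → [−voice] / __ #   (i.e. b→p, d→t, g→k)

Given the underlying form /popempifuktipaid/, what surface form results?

Rule 1 (stop-cluster e-epenthesis): /k/ and /t/ form a stop–stop cluster, so [e] is inserted between them. /popempifuktipaid/ → popempifuketipaid.
Rule 2 (intervocalic voicing): /p/ is a voiceless stop between vowels /o/ and /e/, so it voices to [b]. /k/ is a voiceless stop between vowels /u/ and /e/, so it voices to [g]. /t/ is a voiceless stop between vowels /e/ and /i/, so it voices to [d]. /p/ is a voiceless stop between vowels /i/ and /a/, so it voices to [b]. /popempifuketipaid/ → pobempifugedibaid.
Rule 3 (regressive voicing assimilation): no segment meets the environment; /pobempifugedibaid/ is unchanged.
Rule 4 (post-nasal voicing): /p/ is a voiceless stop immediately after the nasal /m/, so it voices to [b]. /pobempifugedibaid/ → pobembifugedibaid.
Rule 5 (final devoicing): /d/ is a voiced stop in word-final position, so it devoices to [t]. /pobembifugedibaid/ → pobembifugedibait.

pobembifugedibait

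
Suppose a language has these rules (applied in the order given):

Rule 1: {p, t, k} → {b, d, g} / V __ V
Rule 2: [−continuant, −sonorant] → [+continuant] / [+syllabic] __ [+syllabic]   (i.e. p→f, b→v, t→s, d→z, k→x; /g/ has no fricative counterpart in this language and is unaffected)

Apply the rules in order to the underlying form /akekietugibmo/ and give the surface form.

agegiezugibmo

Rule 1 (intervocalic voicing): /k/ is a voiceless stop between vowels /a/ and /e/, so it voices to [g]. /k/ is a voiceless stop between vowels /e/ and /i/, so it voices to [g]. /t/ is a voiceless stop between vowels /e/ and /u/, so it voices to [d]. /akekietugibmo/ → agegiedugibmo.
Rule 2 (intervocalic spirantization): /d/ is a stop between vowels /e/ and /u/, so it spirantizes to the fricative [z]. /agegiedugibmo/ → agegiezugibmo.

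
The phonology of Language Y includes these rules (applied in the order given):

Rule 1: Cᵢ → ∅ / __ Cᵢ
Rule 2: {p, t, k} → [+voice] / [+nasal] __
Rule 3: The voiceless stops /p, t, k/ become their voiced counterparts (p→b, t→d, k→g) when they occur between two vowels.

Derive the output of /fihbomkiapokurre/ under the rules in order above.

Rule 1 (degemination): /rr/ is a geminate; the first /r/ deletes. /fihbomkiapokurre/ → fihbomkiapokure.
Rule 2 (post-nasal voicing): /k/ is a voiceless stop immediately after the nasal /m/, so it voices to [g]. /fihbomkiapokure/ → fihbomgiapokure.
Rule 3 (intervocalic voicing): /p/ is a voiceless stop between vowels /a/ and /o/, so it voices to [b]. /k/ is a voiceless stop between vowels /o/ and /u/, so it voices to [g]. /fihbomgiapokure/ → fihbomgiabogure.

fihbomgiabogure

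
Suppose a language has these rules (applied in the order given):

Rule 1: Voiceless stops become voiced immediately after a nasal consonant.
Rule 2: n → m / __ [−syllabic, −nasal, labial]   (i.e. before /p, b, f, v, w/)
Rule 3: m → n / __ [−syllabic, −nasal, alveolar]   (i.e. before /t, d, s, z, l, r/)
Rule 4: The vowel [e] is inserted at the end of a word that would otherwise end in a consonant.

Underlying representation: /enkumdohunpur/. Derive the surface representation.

Rule 1 (post-nasal voicing): /k/ is a voiceless stop immediately after the nasal /n/, so it voices to [g]. /p/ is a voiceless stop immediately after the nasal /n/, so it voices to [b]. /enkumdohunpur/ → engumdohunbur.
Rule 2 (nasal place assimilation): /n/ precedes the labial consonant /b/, so it assimilates in place to [m]. /engumdohunbur/ → engumdohumbur.
Rule 3 (nasal place assimilation): /m/ precedes the alveolar consonant /d/, so it assimilates in place to [n]. /engumdohumbur/ → engundohumbur.
Rule 4 (final e-epenthesis): the form ends in the consonant /r/, so [e] is inserted word-finally. /engundohumbur/ → engundohumbure.

engundohumbure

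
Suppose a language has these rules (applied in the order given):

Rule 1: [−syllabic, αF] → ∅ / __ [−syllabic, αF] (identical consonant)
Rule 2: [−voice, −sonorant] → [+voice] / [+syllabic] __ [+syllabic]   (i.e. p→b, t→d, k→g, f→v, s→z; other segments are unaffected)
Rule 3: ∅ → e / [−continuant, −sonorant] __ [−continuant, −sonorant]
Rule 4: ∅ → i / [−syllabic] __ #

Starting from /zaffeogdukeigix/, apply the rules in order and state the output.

zaveogedugeigixi

Rule 1 (degemination): /ff/ is a geminate; the first /f/ deletes. /zaffeogdukeigix/ → zafeogdukeigix.
Rule 2 (intervocalic voicing): /f/ is a voiceless obstruent between vowels /a/ and /e/, so it voices to [v]. /k/ is a voiceless obstruent between vowels /u/ and /e/, so it voices to [g]. /zafeogdukeigix/ → zaveogdugeigix.
Rule 3 (stop-cluster e-epenthesis): /g/ and /d/ form a stop–stop cluster, so [e] is inserted between them. /zaveogdugeigix/ → zaveogedugeigix.
Rule 4 (final i-epenthesis): the form ends in the consonant /x/, so [i] is inserted word-finally. /zaveogedugeigix/ → zaveogedugeigixi.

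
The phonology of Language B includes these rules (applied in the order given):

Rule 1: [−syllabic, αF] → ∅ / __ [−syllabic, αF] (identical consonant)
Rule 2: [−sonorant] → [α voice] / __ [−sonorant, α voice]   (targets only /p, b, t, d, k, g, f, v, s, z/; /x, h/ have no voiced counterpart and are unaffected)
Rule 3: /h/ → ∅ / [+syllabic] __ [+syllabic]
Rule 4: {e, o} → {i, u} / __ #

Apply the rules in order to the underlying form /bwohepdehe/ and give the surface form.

Rule 1 (degemination): no segment meets the environment; /bwohepdehe/ is unchanged.
Rule 2 (regressive voicing assimilation): /p/ precedes the voiced obstruent /d/, so it voices to [b] by assimilation. /bwohepdehe/ → bwohebdehe.
Rule 3 (intervocalic h-deletion): /h/ occurs between vowels /o/ and /e/, so it deletes. /h/ occurs between vowels /e/ and /e/, so it deletes. /bwohebdehe/ → bwoebdee.
Rule 4 (final vowel raising): /e/ is a mid vowel in word-final position, so it raises to [i]. /bwoebdee/ → bwoebdei.

bwoebdei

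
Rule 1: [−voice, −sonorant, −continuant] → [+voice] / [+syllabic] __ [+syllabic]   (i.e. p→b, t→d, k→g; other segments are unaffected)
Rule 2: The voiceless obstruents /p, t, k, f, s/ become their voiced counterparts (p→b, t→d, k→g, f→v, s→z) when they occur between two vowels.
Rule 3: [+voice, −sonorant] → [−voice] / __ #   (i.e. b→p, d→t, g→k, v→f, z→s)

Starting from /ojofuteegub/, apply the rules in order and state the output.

ojovudeegup

Rule 1 (intervocalic voicing): /t/ is a voiceless stop between vowels /u/ and /e/, so it voices to [d]. /ojofuteegub/ → ojofudeegub.
Rule 2 (intervocalic voicing): /f/ is a voiceless obstruent between vowels /o/ and /u/, so it voices to [v]. /ojofudeegub/ → ojovudeegub.
Rule 3 (final devoicing): /b/ is a voiced obstruent in word-final position, so it devoices to [p]. /ojovudeegub/ → ojovudeegup.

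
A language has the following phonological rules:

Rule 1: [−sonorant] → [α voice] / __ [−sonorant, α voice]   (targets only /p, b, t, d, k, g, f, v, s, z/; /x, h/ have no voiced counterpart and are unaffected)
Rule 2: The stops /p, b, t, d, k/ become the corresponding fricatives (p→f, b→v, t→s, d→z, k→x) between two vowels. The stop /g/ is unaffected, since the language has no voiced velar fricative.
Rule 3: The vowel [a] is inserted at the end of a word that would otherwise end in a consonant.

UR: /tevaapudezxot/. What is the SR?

tevaafuzesxota

Rule 1 (regressive voicing assimilation): /z/ precedes the voiceless obstruent /x/, so it devoices to [s] by assimilation. /tevaapudezxot/ → tevaapudesxot.
Rule 2 (intervocalic spirantization): /p/ is a stop between vowels /a/ and /u/, so it spirantizes to the fricative [f]. /d/ is a stop between vowels /u/ and /e/, so it spirantizes to the fricative [z]. /tevaapudesxot/ → tevaafuzesxot.
Rule 3 (final a-epenthesis): the form ends in the consonant /t/, so [a] is inserted word-finally. /tevaafuzesxot/ → tevaafuzesxota.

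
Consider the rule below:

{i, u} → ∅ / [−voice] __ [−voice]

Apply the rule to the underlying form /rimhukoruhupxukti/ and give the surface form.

/u/ is a high vowel flanked by voiceless consonants /h/ and /k/, so it deletes.
/u/ is a high vowel flanked by voiceless consonants /h/ and /p/, so it deletes.
/u/ is a high vowel flanked by voiceless consonants /x/ and /k/, so it deletes.
The other instances of /i/, /u/ do not occur in the required environment and remain unchanged.
Surface form: [rimhkoruhpxkti].

rimhkoruhpxkti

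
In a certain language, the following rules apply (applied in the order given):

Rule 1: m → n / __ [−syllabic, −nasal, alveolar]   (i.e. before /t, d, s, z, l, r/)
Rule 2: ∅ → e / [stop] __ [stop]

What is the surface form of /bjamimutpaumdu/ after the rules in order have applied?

bjamimutepaundu

Rule 1 (nasal place assimilation): /m/ precedes the alveolar consonant /d/, so it assimilates in place to [n]. /bjamimutpaumdu/ → bjamimutpaundu.
Rule 2 (stop-cluster e-epenthesis): /t/ and /p/ form a stop–stop cluster, so [e] is inserted between them. /bjamimutpaundu/ → bjamimutepaundu.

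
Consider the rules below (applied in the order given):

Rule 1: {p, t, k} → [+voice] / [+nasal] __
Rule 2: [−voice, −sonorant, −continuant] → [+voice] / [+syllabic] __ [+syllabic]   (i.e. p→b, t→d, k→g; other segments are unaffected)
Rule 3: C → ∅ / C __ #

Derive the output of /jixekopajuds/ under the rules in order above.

jixegobajud

Rule 1 (post-nasal voicing): no segment meets the environment; /jixekopajuds/ is unchanged.
Rule 2 (intervocalic voicing): /k/ is a voiceless stop between vowels /e/ and /o/, so it voices to [g]. /p/ is a voiceless stop between vowels /o/ and /a/, so it voices to [b]. /jixekopajuds/ → jixegobajuds.
Rule 3 (final cluster simplification): /s/ is the second consonant of a word-final cluster /ds/, so it deletes. /jixegobajuds/ → jixegobajud.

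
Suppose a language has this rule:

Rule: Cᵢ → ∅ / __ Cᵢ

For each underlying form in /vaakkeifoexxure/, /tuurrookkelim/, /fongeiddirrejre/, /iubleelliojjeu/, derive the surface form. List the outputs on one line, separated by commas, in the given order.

vaakeifoexure, tuurookelim, fongeidirejre, iubleeliojeu

/vaakkeifoexxure/: /kk/ is a geminate; the first /k/ deletes. /xx/ is a geminate; the first /x/ deletes. → [vaakeifoexure].
/tuurrookkelim/: /rr/ is a geminate; the first /r/ deletes. /kk/ is a geminate; the first /k/ deletes. → [tuurookelim].
/fongeiddirrejre/: /dd/ is a geminate; the first /d/ deletes. /rr/ is a geminate; the first /r/ deletes. → [fongeidirejre].
/iubleelliojjeu/: /ll/ is a geminate; the first /l/ deletes. /jj/ is a geminate; the first /j/ deletes. → [iubleeliojeu].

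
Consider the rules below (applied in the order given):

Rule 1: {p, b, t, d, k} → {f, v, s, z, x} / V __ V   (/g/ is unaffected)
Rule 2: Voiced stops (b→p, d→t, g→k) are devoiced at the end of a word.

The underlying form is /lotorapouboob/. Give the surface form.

Rule 1 (intervocalic spirantization): /t/ is a stop between vowels /o/ and /o/, so it spirantizes to the fricative [s]. /p/ is a stop between vowels /a/ and /o/, so it spirantizes to the fricative [f]. /b/ is a stop between vowels /u/ and /o/, so it spirantizes to the fricative [v]. /lotorapouboob/ → losorafouvoob.
Rule 2 (final devoicing): /b/ is a voiced stop in word-final position, so it devoices to [p]. /losorafouvoob/ → losorafouvoop.

losorafouvoop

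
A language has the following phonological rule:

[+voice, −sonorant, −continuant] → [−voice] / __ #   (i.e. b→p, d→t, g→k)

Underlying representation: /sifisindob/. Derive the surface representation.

/b/ is a voiced stop in word-final position, so it devoices to [p].
Surface form: [sifisindop].

sifisindop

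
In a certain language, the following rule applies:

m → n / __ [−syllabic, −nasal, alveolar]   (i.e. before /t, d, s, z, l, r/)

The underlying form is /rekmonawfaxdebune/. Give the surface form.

rekmonawfaxdebune

No segment of /rekmonawfaxdebune/ meets the structural description of the rule, so the form surfaces unchanged.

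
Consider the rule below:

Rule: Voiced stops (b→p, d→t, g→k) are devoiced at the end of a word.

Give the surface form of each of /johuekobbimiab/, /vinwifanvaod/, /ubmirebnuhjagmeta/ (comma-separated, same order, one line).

johuekobbimiap, vinwifanvaot, ubmirebnuhjagmeta

/johuekobbimiab/: /b/ is a voiced stop in word-final position, so it devoices to [p]. → [johuekobbimiap].
/vinwifanvaod/: /d/ is a voiced stop in word-final position, so it devoices to [t]. → [vinwifanvaot].
/ubmirebnuhjagmeta/: the rule's environment is not met; surfaces unchanged as [ubmirebnuhjagmeta].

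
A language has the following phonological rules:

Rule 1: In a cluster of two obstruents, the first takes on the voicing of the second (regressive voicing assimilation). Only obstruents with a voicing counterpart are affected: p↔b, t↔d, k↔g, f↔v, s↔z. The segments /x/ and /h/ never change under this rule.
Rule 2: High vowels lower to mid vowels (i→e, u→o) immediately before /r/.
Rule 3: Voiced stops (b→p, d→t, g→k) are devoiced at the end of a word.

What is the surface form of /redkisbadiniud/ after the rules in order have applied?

retkizbadiniut

Rule 1 (regressive voicing assimilation): /d/ precedes the voiceless obstruent /k/, so it devoices to [t] by assimilation. /s/ precedes the voiced obstruent /b/, so it voices to [z] by assimilation. /redkisbadiniud/ → retkizbadiniud.
Rule 2 (pre-rhotic lowering): no segment meets the environment; /retkizbadiniud/ is unchanged.
Rule 3 (final devoicing): /d/ is a voiced stop in word-final position, so it devoices to [t]. /retkizbadiniud/ → retkizbadiniut.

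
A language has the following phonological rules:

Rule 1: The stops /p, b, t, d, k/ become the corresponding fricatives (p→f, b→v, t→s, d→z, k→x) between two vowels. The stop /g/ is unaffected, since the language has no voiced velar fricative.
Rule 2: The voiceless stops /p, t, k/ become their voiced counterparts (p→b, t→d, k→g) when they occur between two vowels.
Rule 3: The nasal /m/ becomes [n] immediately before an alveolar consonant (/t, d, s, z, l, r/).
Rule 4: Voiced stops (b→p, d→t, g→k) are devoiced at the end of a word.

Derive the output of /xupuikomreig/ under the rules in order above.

Rule 1 (intervocalic spirantization): /p/ is a stop between vowels /u/ and /u/, so it spirantizes to the fricative [f]. /k/ is a stop between vowels /i/ and /o/, so it spirantizes to the fricative [x]. /xupuikomreig/ → xufuixomreig.
Rule 2 (intervocalic voicing): no segment meets the environment; /xufuixomreig/ is unchanged.
Rule 3 (nasal place assimilation): /m/ precedes the alveolar consonant /r/, so it assimilates in place to [n]. /xufuixomreig/ → xufuixonreig.
Rule 4 (final devoicing): /g/ is a voiced stop in word-final position, so it devoices to [k]. /xufuixonreig/ → xufuixonreik.

xufuixonreik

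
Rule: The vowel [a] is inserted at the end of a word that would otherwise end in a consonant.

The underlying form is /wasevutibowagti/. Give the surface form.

No segment of /wasevutibowagti/ meets the structural description of the rule, so the form surfaces unchanged.

wasevutibowagti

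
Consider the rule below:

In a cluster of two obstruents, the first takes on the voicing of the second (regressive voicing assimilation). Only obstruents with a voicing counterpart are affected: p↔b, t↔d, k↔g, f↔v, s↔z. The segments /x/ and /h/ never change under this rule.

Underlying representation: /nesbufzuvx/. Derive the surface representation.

nezbuvzufx

/s/ precedes the voiced obstruent /b/, so it voices to [z] by assimilation.
/f/ precedes the voiced obstruent /z/, so it voices to [v] by assimilation.
/v/ precedes the voiceless obstruent /x/, so it devoices to [f] by assimilation.
The other instances of /b/, /z/ do not occur in the required environment and remain unchanged.
Surface form: [nezbuvzufx].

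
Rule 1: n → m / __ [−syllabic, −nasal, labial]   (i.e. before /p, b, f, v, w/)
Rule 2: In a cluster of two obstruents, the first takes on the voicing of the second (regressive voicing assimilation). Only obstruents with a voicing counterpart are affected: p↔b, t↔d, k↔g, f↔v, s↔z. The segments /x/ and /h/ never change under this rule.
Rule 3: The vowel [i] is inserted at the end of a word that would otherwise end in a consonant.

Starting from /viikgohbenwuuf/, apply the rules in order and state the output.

Rule 1 (nasal place assimilation): /n/ precedes the labial consonant /w/, so it assimilates in place to [m]. /viikgohbenwuuf/ → viikgohbemwuuf.
Rule 2 (regressive voicing assimilation): /k/ precedes the voiced obstruent /g/, so it voices to [g] by assimilation. /viikgohbemwuuf/ → viiggohbemwuuf.
Rule 3 (final i-epenthesis): the form ends in the consonant /f/, so [i] is inserted word-finally. /viiggohbemwuuf/ → viiggohbemwuufi.

viiggohbemwuufi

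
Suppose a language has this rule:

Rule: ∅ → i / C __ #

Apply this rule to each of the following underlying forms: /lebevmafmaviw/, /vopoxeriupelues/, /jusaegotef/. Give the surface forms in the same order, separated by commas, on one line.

/lebevmafmaviw/: the form ends in the consonant /w/, so [i] is inserted word-finally. → [lebevmafmaviwi].
/vopoxeriupelues/: the form ends in the consonant /s/, so [i] is inserted word-finally. → [vopoxeriupeluesi].
/jusaegotef/: the form ends in the consonant /f/, so [i] is inserted word-finally. → [jusaegotefi].

lebevmafmaviwi, vopoxeriupeluesi, jusaegotefi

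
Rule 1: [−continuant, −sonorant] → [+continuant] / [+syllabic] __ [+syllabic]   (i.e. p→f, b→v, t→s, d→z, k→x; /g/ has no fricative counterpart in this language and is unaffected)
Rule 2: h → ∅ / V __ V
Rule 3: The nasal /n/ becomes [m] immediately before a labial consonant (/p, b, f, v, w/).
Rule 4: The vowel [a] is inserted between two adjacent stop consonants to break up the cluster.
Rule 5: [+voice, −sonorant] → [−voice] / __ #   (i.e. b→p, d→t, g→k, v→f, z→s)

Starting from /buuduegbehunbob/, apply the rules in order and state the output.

buuzuegabeumbop

Rule 1 (intervocalic spirantization): /d/ is a stop between vowels /u/ and /u/, so it spirantizes to the fricative [z]. /buuduegbehunbob/ → buuzuegbehunbob.
Rule 2 (intervocalic h-deletion): /h/ occurs between vowels /e/ and /u/, so it deletes. /buuzuegbehunbob/ → buuzuegbeunbob.
Rule 3 (nasal place assimilation): /n/ precedes the labial consonant /b/, so it assimilates in place to [m]. /buuzuegbeunbob/ → buuzuegbeumbob.
Rule 4 (stop-cluster a-epenthesis): /g/ and /b/ form a stop–stop cluster, so [a] is inserted between them. /buuzuegbeumbob/ → buuzuegabeumbob.
Rule 5 (final devoicing): /b/ is a voiced obstruent in word-final position, so it devoices to [p]. /buuzuegabeumbob/ → buuzuegabeumbop.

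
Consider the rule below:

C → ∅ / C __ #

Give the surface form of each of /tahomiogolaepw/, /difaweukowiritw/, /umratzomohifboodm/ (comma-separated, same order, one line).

/tahomiogolaepw/: /w/ is the second consonant of a word-final cluster /pw/, so it deletes. → [tahomiogolaep].
/difaweukowiritw/: /w/ is the second consonant of a word-final cluster /tw/, so it deletes. → [difaweukowirit].
/umratzomohifboodm/: /m/ is the second consonant of a word-final cluster /dm/, so it deletes. → [umratzomohifbood].

tahomiogolaep, difaweukowirit, umratzomohifbood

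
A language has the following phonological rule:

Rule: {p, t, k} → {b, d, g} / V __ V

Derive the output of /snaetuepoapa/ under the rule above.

snaedueboaba

/t/ is a voiceless stop between vowels /e/ and /u/, so it voices to [d].
/p/ is a voiceless stop between vowels /e/ and /o/, so it voices to [b].
/p/ is a voiceless stop between vowels /a/ and /a/, so it voices to [b].
Surface form: [snaedueboaba].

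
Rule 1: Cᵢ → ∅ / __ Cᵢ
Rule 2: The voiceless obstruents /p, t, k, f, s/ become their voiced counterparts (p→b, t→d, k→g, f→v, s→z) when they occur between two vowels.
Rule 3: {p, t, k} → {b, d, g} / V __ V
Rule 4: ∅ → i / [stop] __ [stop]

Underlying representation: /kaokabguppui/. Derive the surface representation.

kaogabigubui

Rule 1 (degemination): /pp/ is a geminate; the first /p/ deletes. /kaokabguppui/ → kaokabgupui.
Rule 2 (intervocalic voicing): /k/ is a voiceless obstruent between vowels /o/ and /a/, so it voices to [g]. /p/ is a voiceless obstruent between vowels /u/ and /u/, so it voices to [b]. /kaokabgupui/ → kaogabgubui.
Rule 3 (intervocalic voicing): no segment meets the environment; /kaogabgubui/ is unchanged.
Rule 4 (stop-cluster i-epenthesis): /b/ and /g/ form a stop–stop cluster, so [i] is inserted between them. /kaogabgubui/ → kaogabigubui.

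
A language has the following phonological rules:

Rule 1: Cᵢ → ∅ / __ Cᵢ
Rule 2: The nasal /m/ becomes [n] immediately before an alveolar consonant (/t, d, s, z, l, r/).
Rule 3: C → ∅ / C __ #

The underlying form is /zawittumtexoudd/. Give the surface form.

Rule 1 (degemination): /tt/ is a geminate; the first /t/ deletes. /dd/ is a geminate; the first /d/ deletes. /zawittumtexoudd/ → zawitumtexoud.
Rule 2 (nasal place assimilation): /m/ precedes the alveolar consonant /t/, so it assimilates in place to [n]. /zawitumtexoud/ → zawituntexoud.
Rule 3 (final cluster simplification): no segment meets the environment; /zawituntexoud/ is unchanged.

zawituntexoud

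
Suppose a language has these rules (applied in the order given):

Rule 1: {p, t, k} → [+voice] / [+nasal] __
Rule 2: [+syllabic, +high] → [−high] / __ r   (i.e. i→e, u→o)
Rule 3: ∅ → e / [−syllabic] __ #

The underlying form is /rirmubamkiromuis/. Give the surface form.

Rule 1 (post-nasal voicing): /k/ is a voiceless stop immediately after the nasal /m/, so it voices to [g]. /rirmubamkiromuis/ → rirmubamgiromuis.
Rule 2 (pre-rhotic lowering): /i/ is a high vowel immediately before /r/, so it lowers to [e]. /i/ is a high vowel immediately before /r/, so it lowers to [e]. /rirmubamgiromuis/ → rermubamgeromuis.
Rule 3 (final e-epenthesis): the form ends in the consonant /s/, so [e] is inserted word-finally. /rermubamgeromuis/ → rermubamgeromuise.

rermubamgeromuise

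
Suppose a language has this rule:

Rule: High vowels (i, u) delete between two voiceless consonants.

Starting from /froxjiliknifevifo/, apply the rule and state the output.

No segment of /froxjiliknifevifo/ meets the structural description of the rule, so the form surfaces unchanged.

froxjiliknifevifo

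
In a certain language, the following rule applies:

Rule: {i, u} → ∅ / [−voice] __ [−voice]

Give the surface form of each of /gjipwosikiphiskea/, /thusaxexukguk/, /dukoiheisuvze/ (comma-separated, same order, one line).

gjipwoskphskea, thsaxexkguk, dukoiheisuvze

/gjipwosikiphiskea/: /i/ is a high vowel flanked by voiceless consonants /s/ and /k/, so it deletes. /i/ is a high vowel flanked by voiceless consonants /k/ and /p/, so it deletes. /i/ is a high vowel flanked by voiceless consonants /h/ and /s/, so it deletes. → [gjipwoskphskea].
/thusaxexukguk/: /u/ is a high vowel flanked by voiceless consonants /h/ and /s/, so it deletes. /u/ is a high vowel flanked by voiceless consonants /x/ and /k/, so it deletes. → [thsaxexkguk].
/dukoiheisuvze/: the rule's environment is not met; surfaces unchanged as [dukoiheisuvze].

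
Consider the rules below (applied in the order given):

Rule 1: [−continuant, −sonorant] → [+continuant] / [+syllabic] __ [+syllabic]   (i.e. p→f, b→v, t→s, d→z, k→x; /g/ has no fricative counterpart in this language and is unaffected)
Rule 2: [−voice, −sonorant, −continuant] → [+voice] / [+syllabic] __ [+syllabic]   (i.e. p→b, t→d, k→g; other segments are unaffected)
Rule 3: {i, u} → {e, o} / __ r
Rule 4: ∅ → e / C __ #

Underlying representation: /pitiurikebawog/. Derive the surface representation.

Rule 1 (intervocalic spirantization): /t/ is a stop between vowels /i/ and /i/, so it spirantizes to the fricative [s]. /k/ is a stop between vowels /i/ and /e/, so it spirantizes to the fricative [x]. /b/ is a stop between vowels /e/ and /a/, so it spirantizes to the fricative [v]. /pitiurikebawog/ → pisiurixevawog.
Rule 2 (intervocalic voicing): no segment meets the environment; /pisiurixevawog/ is unchanged.
Rule 3 (pre-rhotic lowering): /u/ is a high vowel immediately before /r/, so it lowers to [o]. /pisiurixevawog/ → pisiorixevawog.
Rule 4 (final e-epenthesis): the form ends in the consonant /g/, so [e] is inserted word-finally. /pisiorixevawog/ → pisiorixevawoge.

pisiorixevawoge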